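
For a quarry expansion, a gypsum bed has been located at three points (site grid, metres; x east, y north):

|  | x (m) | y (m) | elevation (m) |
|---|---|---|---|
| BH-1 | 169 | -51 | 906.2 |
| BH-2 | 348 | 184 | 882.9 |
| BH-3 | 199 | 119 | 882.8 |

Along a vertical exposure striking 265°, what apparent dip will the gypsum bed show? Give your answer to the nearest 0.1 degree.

3.0°

Let the plane be z = a·x + b·y + c.
BH-2−BH-1: 179a + 235b = −23.3;  BH-3−BH-1: 30a + 170b = −23.4.
Solving gives a = 0.06578, b = −0.14926.
Unit vector along 265° is (sin 265°, cos 265°) = (-0.9962, -0.0872).
Slope in that direction = a·(-0.9962) + b·(-0.0872) = −0.05252.
Apparent dip = arctan|0.05252| = 3.0° (true dip is 9.3°, so apparent ≤ true as expected).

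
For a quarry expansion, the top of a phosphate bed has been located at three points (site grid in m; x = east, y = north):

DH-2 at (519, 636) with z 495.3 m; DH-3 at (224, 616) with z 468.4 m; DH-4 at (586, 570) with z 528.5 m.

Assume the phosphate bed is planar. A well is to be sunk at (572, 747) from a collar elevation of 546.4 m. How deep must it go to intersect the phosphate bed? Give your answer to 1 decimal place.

Two edge vectors: DH-2→DH-3 = (-295, -20, -26.9), DH-2→DH-4 = (67, -66, 33.2).
Normal n = (DH-2→DH-3) × (DH-2→DH-4) = (-2439.4, 7991.7, 20810).
So ∂z/∂x = −n_x/n_z = 0.11722 and ∂z/∂y = −n_y/n_z = −0.38403.
Intercept c from DH-2: 495.3 − 60.84 + 244.24 = 678.71.
At (572, 747): z_contact = 67.05 − 286.87 + 678.71 = 458.89 m.
Depth below ground = 546.4 − 458.89 = 87.5 m.

87.5 m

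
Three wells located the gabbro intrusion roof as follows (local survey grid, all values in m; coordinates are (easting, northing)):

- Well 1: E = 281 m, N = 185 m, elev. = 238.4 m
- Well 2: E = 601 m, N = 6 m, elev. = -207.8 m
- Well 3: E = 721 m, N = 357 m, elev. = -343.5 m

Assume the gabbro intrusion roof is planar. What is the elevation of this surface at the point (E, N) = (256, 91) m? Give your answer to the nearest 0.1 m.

265.1 m

Let the plane be z = a·E + b·N + c.
Well 2−Well 1: 320a − 179b = −446.2;  Well 3−Well 1: 440a + 172b = −581.9.
Solving gives a = −1.35207, b = 0.07564.
Then c = 238.4 − a·281 − b·185 = 604.34.
At (256, 91): z = −346.1 + 6.9 + 604.34 = 265.1 m.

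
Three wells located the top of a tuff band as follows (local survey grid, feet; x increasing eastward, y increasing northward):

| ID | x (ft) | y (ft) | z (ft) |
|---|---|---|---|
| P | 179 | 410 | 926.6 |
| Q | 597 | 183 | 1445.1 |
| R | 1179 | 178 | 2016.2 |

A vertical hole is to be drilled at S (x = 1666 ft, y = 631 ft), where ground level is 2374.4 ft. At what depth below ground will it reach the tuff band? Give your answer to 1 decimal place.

102.0 ft

Let the plane be z = a·x + b·y + c.
Q−P: 418a − 227b = 518.5;  R−P: 1000a − 232b = 1089.6.
Solving gives a = 0.977106, b = −0.484889.
Then c = 926.6 − a·179 − b·410 = 950.50.
At (1666, 631): z_contact = 1627.86 − 305.96 + 950.50 = 2272.40 ft.
Depth below ground = 2374.4 − 2272.40 = 102.0 ft.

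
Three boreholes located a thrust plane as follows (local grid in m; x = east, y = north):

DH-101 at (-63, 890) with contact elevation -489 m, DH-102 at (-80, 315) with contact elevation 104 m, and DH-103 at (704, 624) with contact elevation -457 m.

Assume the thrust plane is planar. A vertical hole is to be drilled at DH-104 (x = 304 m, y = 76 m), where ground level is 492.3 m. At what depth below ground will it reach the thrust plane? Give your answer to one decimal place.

Let the plane be z = a·x + b·y + c.
DH-102−DH-101: −17a − 575b = 593;  DH-103−DH-101: 767a − 266b = 32.
Solving gives a = −0.31273, b = −1.02206.
Then c = -489 − a·-63 − b·890 = 400.93.
At (304, 76): z_contact = −95.07 − 77.68 + 400.93 = 228.18 m.
Depth below ground = 492.3 − 228.18 = 264.1 m.

264.1 m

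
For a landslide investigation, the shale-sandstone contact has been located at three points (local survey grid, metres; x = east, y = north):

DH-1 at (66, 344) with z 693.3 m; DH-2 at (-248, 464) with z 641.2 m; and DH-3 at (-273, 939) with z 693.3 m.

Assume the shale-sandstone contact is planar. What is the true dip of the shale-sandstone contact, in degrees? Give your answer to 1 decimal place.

Two edge vectors: DH-1→DH-2 = (-314, 120, -52.1), DH-1→DH-3 = (-339, 595, 0).
Normal n = (DH-1→DH-2) × (DH-1→DH-3) = (30999.5, 17661.9, -146150).
So ∂z/∂x = −n_x/n_z = 0.21211 and ∂z/∂y = −n_y/n_z = 0.12085.
Gradient magnitude |∇z| = √(a² + b²) = √(0.04499 + 0.01460) = 0.24412.
True dip = arctan(0.24412) = 13.7°, dipping toward WSW (azimuth ≈ 240°).

13.7°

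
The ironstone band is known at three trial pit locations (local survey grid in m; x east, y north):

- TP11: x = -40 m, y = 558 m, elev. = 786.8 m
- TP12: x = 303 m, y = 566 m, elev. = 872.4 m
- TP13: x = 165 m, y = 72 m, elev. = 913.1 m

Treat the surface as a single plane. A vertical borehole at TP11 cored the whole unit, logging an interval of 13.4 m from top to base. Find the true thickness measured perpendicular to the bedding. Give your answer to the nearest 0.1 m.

Let the plane be z = a·x + b·y + c.
TP12−TP11: 343a + 8b = 85.6;  TP13−TP11: 205a − 486b = 126.3.
Solving gives a = 0.25313, b = −0.15310.
|∇z| = √(a²+b²) = 0.29583, so dip δ = arctan(0.29583) = 16.48°.
True thickness = vertical thickness × cos δ = 13.4 × cos 16.48° = 12.8 m.

12.8 m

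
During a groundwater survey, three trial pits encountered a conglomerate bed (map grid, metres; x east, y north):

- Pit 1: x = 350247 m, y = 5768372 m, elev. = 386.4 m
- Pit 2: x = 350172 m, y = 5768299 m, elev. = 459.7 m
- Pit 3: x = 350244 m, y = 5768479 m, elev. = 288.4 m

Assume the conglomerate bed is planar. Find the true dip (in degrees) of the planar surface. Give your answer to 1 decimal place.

Let the plane be z = a·x + b·y + c.
Pit 2−Pit 1: −75a − 73b = 73.3;  Pit 3−Pit 1: −3a + 107b = −98.
Solving gives a = −0.08359, b = −0.91823.
Gradient magnitude |∇z| = √(a² + b²) = √(0.00699 + 0.84315) = 0.92203.
True dip = arctan(0.92203) = 42.7°, dipping toward N (azimuth ≈ 005°).

42.7°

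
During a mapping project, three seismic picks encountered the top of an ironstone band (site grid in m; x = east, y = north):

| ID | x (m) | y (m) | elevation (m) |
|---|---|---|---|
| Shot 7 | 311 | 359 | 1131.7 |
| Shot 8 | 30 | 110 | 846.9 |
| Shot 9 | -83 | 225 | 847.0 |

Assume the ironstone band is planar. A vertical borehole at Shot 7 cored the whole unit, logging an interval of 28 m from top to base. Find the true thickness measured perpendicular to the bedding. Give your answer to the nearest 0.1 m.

22.3 m

Two edge vectors: Shot 7→Shot 8 = (-281, -249, -284.8), Shot 7→Shot 9 = (-394, -134, -284.7).
Normal n = (Shot 7→Shot 8) × (Shot 7→Shot 9) = (32727.1, 32210.5, -60452).
So ∂z/∂x = −n_x/n_z = 0.54137 and ∂z/∂y = −n_y/n_z = 0.53283.
|∇z| = √(a²+b²) = 0.75960, so dip δ = arctan(0.75960) = 37.22°.
True thickness = vertical thickness × cos δ = 28 × cos 37.22° = 22.3 m.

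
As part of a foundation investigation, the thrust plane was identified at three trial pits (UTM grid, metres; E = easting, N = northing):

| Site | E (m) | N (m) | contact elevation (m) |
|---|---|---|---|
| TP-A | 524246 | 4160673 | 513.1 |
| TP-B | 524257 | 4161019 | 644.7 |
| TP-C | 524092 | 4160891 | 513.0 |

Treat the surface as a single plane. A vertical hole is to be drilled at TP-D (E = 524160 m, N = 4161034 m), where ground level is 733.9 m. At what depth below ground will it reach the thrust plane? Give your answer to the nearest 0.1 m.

Two edge vectors: TP-A→TP-B = (11, 346, 131.6), TP-A→TP-C = (-154, 218, -0.1).
Normal n = (TP-A→TP-B) × (TP-A→TP-C) = (-28723.4, -20265.3, 55682).
So ∂z/∂E = −n_x/n_z = 0.515847132 and ∂z/∂N = −n_y/n_z = 0.363947056.
Intercept c from TP-A: 513.1 − 270430.80 − 1514264.69 = −1784182.39.
At (524160, 4161034): z_contact = 270386.43 + 1514396.08 − 1784182.39 = 600.12 m.
Depth below ground = 733.9 − 600.12 = 133.8 m.

133.8 m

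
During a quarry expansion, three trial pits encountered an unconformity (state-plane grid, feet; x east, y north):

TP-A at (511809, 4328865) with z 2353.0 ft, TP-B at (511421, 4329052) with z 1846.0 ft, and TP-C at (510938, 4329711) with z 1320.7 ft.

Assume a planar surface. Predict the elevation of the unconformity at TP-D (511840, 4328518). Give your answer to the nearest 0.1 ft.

Let the plane be z = a·x + b·y + c.
TP-B−TP-A: −388a + 187b = −507;  TP-C−TP-A: −871a + 846b = −1032.3.
Solving gives a = 1.426380079, b = 0.248318024.
Then c = 2353 − a·511809 − b·4328865 = −1802616.37.
At (511840, 4328518): z = 730078.4 + 1074849.0 − 1802616.37 = 2311.1 ft.

2311.1 ft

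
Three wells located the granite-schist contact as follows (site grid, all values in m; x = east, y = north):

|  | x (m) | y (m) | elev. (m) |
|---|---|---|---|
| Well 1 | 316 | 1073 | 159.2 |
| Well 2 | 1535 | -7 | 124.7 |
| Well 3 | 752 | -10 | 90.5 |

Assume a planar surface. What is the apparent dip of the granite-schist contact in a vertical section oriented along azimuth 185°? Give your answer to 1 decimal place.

Let the plane be z = a·x + b·y + c.
Well 2−Well 1: 1219a − 1080b = −34.5;  Well 3−Well 1: 436a − 1083b = −68.7.
Solving gives a = 0.04337, b = 0.08089.
Unit vector along 185° is (sin 185°, cos 185°) = (-0.0872, -0.9962).
Slope in that direction = a·(-0.0872) + b·(-0.9962) = −0.08437.
Apparent dip = arctan|0.08437| = 4.8° (true dip is 5.2°, so apparent ≤ true as expected).

4.8°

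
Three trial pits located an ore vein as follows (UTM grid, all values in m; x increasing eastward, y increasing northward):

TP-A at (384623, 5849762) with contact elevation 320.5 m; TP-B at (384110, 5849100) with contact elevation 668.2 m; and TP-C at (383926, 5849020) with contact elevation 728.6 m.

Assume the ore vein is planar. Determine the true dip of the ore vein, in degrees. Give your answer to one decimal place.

23.5°

Let the plane be z = a·x + b·y + c.
TP-B−TP-A: −513a − 662b = 347.7;  TP-C−TP-A: −697a − 742b = 408.1.
Solving gives a = −0.15066, b = −0.40847.
Gradient magnitude |∇z| = √(a² + b²) = √(0.02270 + 0.16685) = 0.43537.
True dip = arctan(0.43537) = 23.5°, dipping toward NNE (azimuth ≈ 020°).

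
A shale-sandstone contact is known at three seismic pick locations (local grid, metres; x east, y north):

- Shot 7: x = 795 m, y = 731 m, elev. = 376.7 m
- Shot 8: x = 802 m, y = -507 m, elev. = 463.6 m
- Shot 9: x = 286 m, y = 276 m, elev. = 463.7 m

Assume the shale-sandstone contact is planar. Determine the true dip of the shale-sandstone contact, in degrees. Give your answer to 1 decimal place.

Let the plane be z = a·x + b·y + c.
Shot 8−Shot 7: 7a − 1238b = 86.9;  Shot 9−Shot 7: −509a − 455b = 87.
Solving gives a = −0.10763, b = −0.07080.
Gradient magnitude |∇z| = √(a² + b²) = √(0.01158 + 0.00501) = 0.12883.
True dip = arctan(0.12883) = 7.3°, dipping toward ENE (azimuth ≈ 057°).

7.3°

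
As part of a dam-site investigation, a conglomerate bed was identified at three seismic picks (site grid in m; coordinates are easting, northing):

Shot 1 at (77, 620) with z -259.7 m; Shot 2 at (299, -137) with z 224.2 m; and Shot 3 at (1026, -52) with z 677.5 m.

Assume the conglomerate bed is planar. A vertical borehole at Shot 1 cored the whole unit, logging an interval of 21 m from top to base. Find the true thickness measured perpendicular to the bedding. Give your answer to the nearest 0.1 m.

Two edge vectors: Shot 1→Shot 2 = (222, -757, 483.9), Shot 1→Shot 3 = (949, -672, 937.2).
Normal n = (Shot 1→Shot 2) × (Shot 1→Shot 3) = (-384279.6, 251162.7, 569209).
So ∂z/∂easting = −n_x/n_z = 0.67511 and ∂z/∂northing = −n_y/n_z = −0.44125.
|∇z| = √(a²+b²) = 0.80652, so dip δ = arctan(0.80652) = 38.89°.
True thickness = vertical thickness × cos δ = 21 × cos 38.89° = 16.3 m.

16.3 m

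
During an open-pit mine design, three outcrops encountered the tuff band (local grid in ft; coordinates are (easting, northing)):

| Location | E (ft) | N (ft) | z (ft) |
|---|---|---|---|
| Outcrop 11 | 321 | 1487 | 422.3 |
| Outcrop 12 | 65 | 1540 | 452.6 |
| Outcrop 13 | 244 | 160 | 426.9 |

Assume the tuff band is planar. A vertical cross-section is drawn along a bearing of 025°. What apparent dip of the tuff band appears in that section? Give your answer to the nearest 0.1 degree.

2.7°

Two edge vectors: Outcrop 11→Outcrop 12 = (-256, 53, 30.3), Outcrop 11→Outcrop 13 = (-77, -1327, 4.6).
Normal n = (Outcrop 11→Outcrop 12) × (Outcrop 11→Outcrop 13) = (40451.9, -1155.5, 343793).
So ∂z/∂E = −n_x/n_z = −0.11766 and ∂z/∂N = −n_y/n_z = 0.00336.
Unit vector along 025° is (sin 25°, cos 25°) = (0.4226, 0.9063).
Slope in that direction = a·(0.4226) + b·(0.9063) = −0.04668.
Apparent dip = arctan|0.04668| = 2.7° (true dip is 6.7°, so apparent ≤ true as expected).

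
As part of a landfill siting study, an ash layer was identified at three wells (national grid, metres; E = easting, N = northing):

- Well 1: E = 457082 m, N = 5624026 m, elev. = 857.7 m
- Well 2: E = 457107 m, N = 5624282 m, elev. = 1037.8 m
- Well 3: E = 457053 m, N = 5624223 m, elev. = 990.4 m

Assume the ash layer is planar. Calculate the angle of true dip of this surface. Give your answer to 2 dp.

35.08°

Two edge vectors: Well 1→Well 2 = (25, 256, 180.1), Well 1→Well 3 = (-29, 197, 132.7).
Normal n = (Well 1→Well 2) × (Well 1→Well 3) = (-1508.5, -8540.4, 12349).
So ∂z/∂E = −n_x/n_z = 0.12216 and ∂z/∂N = −n_y/n_z = 0.69159.
Gradient magnitude |∇z| = √(a² + b²) = √(0.01492 + 0.47829) = 0.70229.
True dip = arctan(0.70229) = 35.08°, dipping toward S (azimuth ≈ 190°).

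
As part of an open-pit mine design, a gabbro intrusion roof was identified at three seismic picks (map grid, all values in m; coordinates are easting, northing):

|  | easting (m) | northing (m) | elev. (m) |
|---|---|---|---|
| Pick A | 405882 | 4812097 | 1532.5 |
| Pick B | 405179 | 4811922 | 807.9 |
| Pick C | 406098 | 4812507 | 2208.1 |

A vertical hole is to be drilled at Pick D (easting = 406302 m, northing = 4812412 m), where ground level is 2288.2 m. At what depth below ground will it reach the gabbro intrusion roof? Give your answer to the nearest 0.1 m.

Two edge vectors: Pick A→Pick B = (-703, -175, -724.6), Pick A→Pick C = (216, 410, 675.6).
Normal n = (Pick A→Pick B) × (Pick A→Pick C) = (178856, 318433.2, -250430).
So ∂z/∂easting = −n_x/n_z = 0.714195584 and ∂z/∂northing = −n_y/n_z = 1.271545741.
Intercept c from Pick A: 1532.5 − 289879.13 − 6118801.45 = −6407148.08.
At (406302, 4812412): z_contact = 290179.09 + 6119201.98 − 6407148.08 = 2233.00 m.
Depth below ground = 2288.2 − 2233.00 = 55.2 m.

55.2 m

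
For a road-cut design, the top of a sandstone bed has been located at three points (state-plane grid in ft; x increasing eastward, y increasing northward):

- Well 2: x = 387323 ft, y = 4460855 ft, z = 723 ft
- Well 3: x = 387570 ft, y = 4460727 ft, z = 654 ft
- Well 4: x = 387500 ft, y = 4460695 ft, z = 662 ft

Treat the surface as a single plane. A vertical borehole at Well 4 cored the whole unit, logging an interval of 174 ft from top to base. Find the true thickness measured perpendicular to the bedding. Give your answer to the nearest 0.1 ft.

Let the plane be z = a·x + b·y + c.
Well 3−Well 2: 247a − 128b = −69;  Well 4−Well 2: 177a − 160b = −61.
Solving gives a = −0.19165, b = 0.16924.
|∇z| = √(a²+b²) = 0.25568, so dip δ = arctan(0.25568) = 14.34°.
True thickness = vertical thickness × cos δ = 174 × cos 14.34° = 168.6 ft.

168.6 ft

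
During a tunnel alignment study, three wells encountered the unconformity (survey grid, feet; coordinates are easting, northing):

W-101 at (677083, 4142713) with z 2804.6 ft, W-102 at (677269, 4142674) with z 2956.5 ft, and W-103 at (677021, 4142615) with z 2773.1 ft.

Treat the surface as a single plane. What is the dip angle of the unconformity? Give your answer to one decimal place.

Let the plane be z = a·easting + b·northing + c.
W-102−W-101: 186a − 39b = 151.9;  W-103−W-101: −62a − 98b = −31.5.
Solving gives a = 0.78052, b = −0.17237.
Gradient magnitude |∇z| = √(a² + b²) = √(0.60922 + 0.02971) = 0.79933.
True dip = arctan(0.79933) = 38.6°, dipping toward WNW (azimuth ≈ 282°).

38.6°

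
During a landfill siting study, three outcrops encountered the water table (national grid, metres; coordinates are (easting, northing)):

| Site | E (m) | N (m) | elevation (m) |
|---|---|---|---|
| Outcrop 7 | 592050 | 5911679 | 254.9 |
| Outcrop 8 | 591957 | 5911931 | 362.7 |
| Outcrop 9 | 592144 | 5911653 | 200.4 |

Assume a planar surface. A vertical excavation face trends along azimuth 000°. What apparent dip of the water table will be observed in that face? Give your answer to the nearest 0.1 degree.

13.4°

Let the plane be z = a·E + b·N + c.
Outcrop 8−Outcrop 7: −93a + 252b = 107.8;  Outcrop 9−Outcrop 7: 94a − 26b = −54.5.
Solving gives a = −0.51393, b = 0.23811.
Unit vector along 000° is (sin 0°, cos 0°) = (0.0000, 1.0000).
Slope in that direction = a·(0.0000) + b·(1.0000) = 0.23811.
Apparent dip = arctan|0.23811| = 13.4° (true dip is 29.5°, so apparent ≤ true as expected).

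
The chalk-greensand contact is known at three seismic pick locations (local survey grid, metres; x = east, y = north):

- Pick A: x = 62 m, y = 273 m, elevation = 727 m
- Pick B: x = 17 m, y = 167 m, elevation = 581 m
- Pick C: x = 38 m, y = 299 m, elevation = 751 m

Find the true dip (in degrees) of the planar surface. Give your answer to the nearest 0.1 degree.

52.0°

Two edge vectors: Pick A→Pick B = (-45, -106, -146), Pick A→Pick C = (-24, 26, 24).
Normal n = (Pick A→Pick B) × (Pick A→Pick C) = (1252, 4584, -3714).
So ∂z/∂x = −n_x/n_z = 0.33710 and ∂z/∂y = −n_y/n_z = 1.23425.
Gradient magnitude |∇z| = √(a² + b²) = √(0.11364 + 1.52337) = 1.27946.
True dip = arctan(1.27946) = 52.0°, dipping toward SSW (azimuth ≈ 195°).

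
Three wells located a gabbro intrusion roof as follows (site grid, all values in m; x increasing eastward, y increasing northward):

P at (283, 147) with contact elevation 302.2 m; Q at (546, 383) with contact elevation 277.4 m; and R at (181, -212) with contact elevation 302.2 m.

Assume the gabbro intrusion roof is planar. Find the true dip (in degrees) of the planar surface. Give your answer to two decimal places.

Let the plane be z = a·x + b·y + c.
Q−P: 263a + 236b = −24.8;  R−P: −102a − 359b = 0.
Solving gives a = −0.12656, b = 0.03596.
Gradient magnitude |∇z| = √(a² + b²) = √(0.01602 + 0.00129) = 0.13157.
True dip = arctan(0.13157) = 7.50°, dipping toward ESE (azimuth ≈ 106°).

7.50°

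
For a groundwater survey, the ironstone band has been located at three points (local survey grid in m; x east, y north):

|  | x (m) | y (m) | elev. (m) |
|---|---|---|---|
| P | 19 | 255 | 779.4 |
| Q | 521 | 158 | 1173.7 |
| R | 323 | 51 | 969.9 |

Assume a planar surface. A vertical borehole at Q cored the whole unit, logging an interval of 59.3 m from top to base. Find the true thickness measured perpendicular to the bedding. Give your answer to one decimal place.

43.8 m

Two edge vectors: P→Q = (502, -97, 394.3), P→R = (304, -204, 190.5).
Normal n = (P→Q) × (P→R) = (61958.7, 24236.2, -72920).
So ∂z/∂x = −n_x/n_z = 0.84968 and ∂z/∂y = −n_y/n_z = 0.33237.
|∇z| = √(a²+b²) = 0.91237, so dip δ = arctan(0.91237) = 42.38°.
True thickness = vertical thickness × cos δ = 59.3 × cos 42.38° = 43.8 m.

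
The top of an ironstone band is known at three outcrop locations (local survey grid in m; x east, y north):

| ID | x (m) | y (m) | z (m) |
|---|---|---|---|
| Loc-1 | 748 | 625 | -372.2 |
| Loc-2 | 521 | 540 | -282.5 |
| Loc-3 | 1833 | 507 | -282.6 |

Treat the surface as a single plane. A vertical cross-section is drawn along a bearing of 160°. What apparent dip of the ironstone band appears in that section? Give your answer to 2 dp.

42.63°

Let the plane be z = a·x + b·y + c.
Loc-2−Loc-1: −227a − 85b = 89.7;  Loc-3−Loc-1: 1085a − 118b = 89.6.
Solving gives a = −0.02494, b = −0.98868.
Unit vector along 160° is (sin 160°, cos 160°) = (0.3420, -0.9397).
Slope in that direction = a·(0.3420) + b·(-0.9397) = 0.92052.
Apparent dip = arctan|0.92052| = 42.63° (true dip is 44.7°, so apparent ≤ true as expected).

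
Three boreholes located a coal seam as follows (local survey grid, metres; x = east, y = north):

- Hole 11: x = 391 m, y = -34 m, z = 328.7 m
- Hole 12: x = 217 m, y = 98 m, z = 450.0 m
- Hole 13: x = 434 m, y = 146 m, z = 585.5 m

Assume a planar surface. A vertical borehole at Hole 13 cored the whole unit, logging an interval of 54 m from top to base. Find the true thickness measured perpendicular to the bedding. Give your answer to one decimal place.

31.6 m

Two edge vectors: Hole 11→Hole 12 = (-174, 132, 121.3), Hole 11→Hole 13 = (43, 180, 256.8).
Normal n = (Hole 11→Hole 12) × (Hole 11→Hole 13) = (12063.6, 49899.1, -36996).
So ∂z/∂x = −n_x/n_z = 0.32608 and ∂z/∂y = −n_y/n_z = 1.34877.
|∇z| = √(a²+b²) = 1.38763, so dip δ = arctan(1.38763) = 54.22°.
True thickness = vertical thickness × cos δ = 54 × cos 54.22° = 31.6 m.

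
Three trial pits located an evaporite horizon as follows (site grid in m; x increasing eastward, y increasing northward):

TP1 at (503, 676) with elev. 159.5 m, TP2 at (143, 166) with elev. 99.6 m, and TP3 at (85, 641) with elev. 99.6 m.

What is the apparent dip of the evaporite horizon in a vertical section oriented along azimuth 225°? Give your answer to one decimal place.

Let the plane be z = a·x + b·y + c.
TP2−TP1: −360a − 510b = −59.9;  TP3−TP1: −418a − 35b = −59.9.
Solving gives a = 0.14185, b = 0.01732.
Unit vector along 225° is (sin 225°, cos 225°) = (-0.7071, -0.7071).
Slope in that direction = a·(-0.7071) + b·(-0.7071) = −0.11255.
Apparent dip = arctan|0.11255| = 6.4° (true dip is 8.1°, so apparent ≤ true as expected).

6.4°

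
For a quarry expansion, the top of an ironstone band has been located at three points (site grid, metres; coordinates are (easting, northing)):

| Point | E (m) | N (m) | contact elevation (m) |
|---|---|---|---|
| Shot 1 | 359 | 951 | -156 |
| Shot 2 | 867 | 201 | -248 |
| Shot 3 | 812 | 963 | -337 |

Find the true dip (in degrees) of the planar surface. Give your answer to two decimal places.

Two edge vectors: Shot 1→Shot 2 = (508, -750, -92), Shot 1→Shot 3 = (453, 12, -181).
Normal n = (Shot 1→Shot 2) × (Shot 1→Shot 3) = (136854, 50272, 345846).
So ∂z/∂E = −n_x/n_z = −0.39571 and ∂z/∂N = −n_y/n_z = −0.14536.
Gradient magnitude |∇z| = √(a² + b²) = √(0.15658 + 0.02113) = 0.42156.
True dip = arctan(0.42156) = 22.86°, dipping toward ENE (azimuth ≈ 070°).

22.86°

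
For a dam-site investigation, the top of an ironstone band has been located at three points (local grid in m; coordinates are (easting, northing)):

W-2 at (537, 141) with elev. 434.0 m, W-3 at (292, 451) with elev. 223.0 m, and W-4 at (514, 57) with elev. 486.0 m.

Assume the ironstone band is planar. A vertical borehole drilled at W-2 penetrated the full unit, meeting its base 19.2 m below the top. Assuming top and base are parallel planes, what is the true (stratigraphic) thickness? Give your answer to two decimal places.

Let the plane be z = a·E + b·N + c.
W-3−W-2: −245a + 310b = −211;  W-4−W-2: −23a − 84b = 52.
Solving gives a = 0.05789, b = −0.63490.
|∇z| = √(a²+b²) = 0.63753, so dip δ = arctan(0.63753) = 32.52°.
True thickness = vertical thickness × cos δ = 19.2 × cos 32.52° = 16.19 m.

16.19 m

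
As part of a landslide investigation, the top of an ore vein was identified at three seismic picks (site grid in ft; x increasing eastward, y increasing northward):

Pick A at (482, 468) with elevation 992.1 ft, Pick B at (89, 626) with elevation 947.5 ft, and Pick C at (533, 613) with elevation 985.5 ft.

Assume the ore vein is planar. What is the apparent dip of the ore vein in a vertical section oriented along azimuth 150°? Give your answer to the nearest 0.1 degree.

Two edge vectors: Pick A→Pick B = (-393, 158, -44.6), Pick A→Pick C = (51, 145, -6.6).
Normal n = (Pick A→Pick B) × (Pick A→Pick C) = (5424.2, -4868.4, -65043).
So ∂z/∂x = −n_x/n_z = 0.08339 and ∂z/∂y = −n_y/n_z = −0.07485.
Unit vector along 150° is (sin 150°, cos 150°) = (0.5000, -0.8660).
Slope in that direction = a·(0.5000) + b·(-0.8660) = 0.10652.
Apparent dip = arctan|0.10652| = 6.1° (true dip is 6.4°, so apparent ≤ true as expected).

6.1°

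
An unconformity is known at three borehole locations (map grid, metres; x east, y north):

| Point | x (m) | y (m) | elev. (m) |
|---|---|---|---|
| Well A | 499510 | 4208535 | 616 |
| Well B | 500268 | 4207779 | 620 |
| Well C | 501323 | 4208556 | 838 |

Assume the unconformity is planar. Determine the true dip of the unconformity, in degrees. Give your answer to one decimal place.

9.5°

Let the plane be z = a·x + b·y + c.
Well B−Well A: 758a − 756b = 4;  Well C−Well A: 1813a + 21b = 222.
Solving gives a = 0.12110, b = 0.11613.
Gradient magnitude |∇z| = √(a² + b²) = √(0.01467 + 0.01349) = 0.16779.
True dip = arctan(0.16779) = 9.5°, dipping toward SW (azimuth ≈ 226°).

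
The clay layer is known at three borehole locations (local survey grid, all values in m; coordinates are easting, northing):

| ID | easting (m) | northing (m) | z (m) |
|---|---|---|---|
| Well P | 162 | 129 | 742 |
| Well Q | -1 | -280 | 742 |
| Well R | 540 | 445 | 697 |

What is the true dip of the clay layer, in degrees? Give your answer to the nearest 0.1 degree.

10.9°

Two edge vectors: Well P→Well Q = (-163, -409, 0), Well P→Well R = (378, 316, -45).
Normal n = (Well P→Well Q) × (Well P→Well R) = (18405, -7335, 103094).
So ∂z/∂easting = −n_x/n_z = −0.17853 and ∂z/∂northing = −n_y/n_z = 0.07115.
Gradient magnitude |∇z| = √(a² + b²) = √(0.03187 + 0.00506) = 0.19218.
True dip = arctan(0.19218) = 10.9°, dipping toward ESE (azimuth ≈ 112°).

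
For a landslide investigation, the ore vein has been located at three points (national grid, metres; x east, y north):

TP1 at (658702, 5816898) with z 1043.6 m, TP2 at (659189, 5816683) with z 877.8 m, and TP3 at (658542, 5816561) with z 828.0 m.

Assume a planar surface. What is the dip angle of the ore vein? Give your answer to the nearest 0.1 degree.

33.6°

Let the plane be z = a·x + b·y + c.
TP2−TP1: 487a − 215b = −165.8;  TP3−TP1: −160a − 337b = −215.6.
Solving gives a = −0.04796, b = 0.66253.
Gradient magnitude |∇z| = √(a² + b²) = √(0.00230 + 0.43895) = 0.66427.
True dip = arctan(0.66427) = 33.6°, dipping toward S (azimuth ≈ 176°).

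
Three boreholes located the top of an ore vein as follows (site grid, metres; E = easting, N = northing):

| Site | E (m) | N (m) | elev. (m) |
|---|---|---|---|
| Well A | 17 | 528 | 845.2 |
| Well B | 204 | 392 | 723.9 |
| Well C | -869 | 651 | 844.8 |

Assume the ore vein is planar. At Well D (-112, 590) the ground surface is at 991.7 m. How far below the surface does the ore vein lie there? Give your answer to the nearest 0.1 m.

97.9 m

Two edge vectors: Well A→Well B = (187, -136, -121.3), Well A→Well C = (-886, 123, -0.4).
Normal n = (Well A→Well B) × (Well A→Well C) = (14974.3, 107546.6, -97495).
So ∂z/∂E = −n_x/n_z = 0.15359 and ∂z/∂N = −n_y/n_z = 1.10310.
Intercept c from Well A: 845.2 − 2.61 − 582.44 = 260.15.
At (-112, 590): z_contact = −17.20 + 650.83 + 260.15 = 893.78 m.
Depth below ground = 991.7 − 893.78 = 97.9 m.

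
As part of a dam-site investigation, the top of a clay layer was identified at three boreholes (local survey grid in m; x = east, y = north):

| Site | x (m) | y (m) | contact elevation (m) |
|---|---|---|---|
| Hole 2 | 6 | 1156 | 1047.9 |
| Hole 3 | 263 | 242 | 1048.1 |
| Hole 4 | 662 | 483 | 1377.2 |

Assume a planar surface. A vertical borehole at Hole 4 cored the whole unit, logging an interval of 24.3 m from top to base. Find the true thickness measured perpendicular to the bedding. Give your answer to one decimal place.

Two edge vectors: Hole 2→Hole 3 = (257, -914, 0.2), Hole 2→Hole 4 = (656, -673, 329.3).
Normal n = (Hole 2→Hole 3) × (Hole 2→Hole 4) = (-300845.6, -84498.9, 426623).
So ∂z/∂x = −n_x/n_z = 0.70518 and ∂z/∂y = −n_y/n_z = 0.19806.
|∇z| = √(a²+b²) = 0.73247, so dip δ = arctan(0.73247) = 36.22°.
True thickness = vertical thickness × cos δ = 24.3 × cos 36.22° = 19.6 m.

19.6 m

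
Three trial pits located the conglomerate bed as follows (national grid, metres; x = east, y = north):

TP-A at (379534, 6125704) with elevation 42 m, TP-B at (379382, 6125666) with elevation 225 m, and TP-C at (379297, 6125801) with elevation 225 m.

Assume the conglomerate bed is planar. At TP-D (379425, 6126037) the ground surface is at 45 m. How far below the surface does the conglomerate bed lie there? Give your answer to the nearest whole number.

Let the plane be z = a·x + b·y + c.
TP-B−TP-A: −152a − 38b = 183;  TP-C−TP-A: −237a + 97b = 183.
Solving gives a = −1.04021053, b = −0.65494737.
Then c = 42 − a·379534 − b·6125704 = 4406850.98.
At (379425, 6126037): z_contact = −394681.9 − 4012231.8 + 4406850.98 = -62.7 m.
Depth below ground = 45 − (-62.7) = 108 m.

108 m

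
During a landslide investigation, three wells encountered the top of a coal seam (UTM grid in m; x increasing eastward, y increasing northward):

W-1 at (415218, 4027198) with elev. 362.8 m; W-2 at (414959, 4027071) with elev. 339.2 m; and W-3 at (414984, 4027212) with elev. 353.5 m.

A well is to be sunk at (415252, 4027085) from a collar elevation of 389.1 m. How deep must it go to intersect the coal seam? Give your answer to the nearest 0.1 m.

35.3 m

Let the plane be z = a·x + b·y + c.
W-2−W-1: −259a − 127b = −23.6;  W-3−W-1: −234a + 14b = −9.3.
Solving gives a = 0.045330494, b = 0.093381118.
Then c = 362.8 − a·415218 − b·4027198 = −394523.49.
At (415252, 4027085): z_contact = 18823.58 + 376053.70 − 394523.49 = 353.79 m.
Depth below ground = 389.1 − 353.79 = 35.3 m.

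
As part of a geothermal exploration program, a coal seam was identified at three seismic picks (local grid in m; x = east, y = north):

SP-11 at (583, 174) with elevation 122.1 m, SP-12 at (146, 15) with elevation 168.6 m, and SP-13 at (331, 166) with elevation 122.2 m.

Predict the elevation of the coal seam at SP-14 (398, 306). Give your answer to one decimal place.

78.2 m

Let the plane be z = a·x + b·y + c.
SP-12−SP-11: −437a − 159b = 46.5;  SP-13−SP-11: −252a − 8b = 0.1.
Solving gives a = 0.00974, b = −0.31921.
Then c = 122.1 − a·583 − b·174 = 171.97.
At (398, 306): z = 3.9 − 97.7 + 171.97 = 78.2 m.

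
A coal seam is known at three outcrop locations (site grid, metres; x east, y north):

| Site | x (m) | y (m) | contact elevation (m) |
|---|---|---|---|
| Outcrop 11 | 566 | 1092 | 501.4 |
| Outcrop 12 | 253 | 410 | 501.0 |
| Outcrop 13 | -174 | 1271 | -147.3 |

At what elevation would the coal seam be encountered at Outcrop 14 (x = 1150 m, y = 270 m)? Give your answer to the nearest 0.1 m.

Two edge vectors: Outcrop 11→Outcrop 12 = (-313, -682, -0.4), Outcrop 11→Outcrop 13 = (-740, 179, -648.7).
Normal n = (Outcrop 11→Outcrop 12) × (Outcrop 11→Outcrop 13) = (442485, -202747.1, -560707).
So ∂z/∂x = −n_x/n_z = 0.789155 and ∂z/∂y = −n_y/n_z = −0.361592.
Intercept c from Outcrop 11: 501.4 − 446.66 + 394.86 = 449.60.
At (1150, 270): z = 907.5 − 97.6 + 449.60 = 1259.5 m.

1259.5 m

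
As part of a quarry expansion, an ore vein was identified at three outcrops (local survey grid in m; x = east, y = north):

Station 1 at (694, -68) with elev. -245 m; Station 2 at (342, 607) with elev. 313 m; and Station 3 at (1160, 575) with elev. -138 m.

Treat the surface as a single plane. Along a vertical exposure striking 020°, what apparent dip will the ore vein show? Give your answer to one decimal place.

Let the plane be z = a·x + b·y + c.
Station 2−Station 1: −352a + 675b = 558;  Station 3−Station 1: 466a + 643b = 107.
Solving gives a = −0.52981, b = 0.55038.
Unit vector along 020° is (sin 20°, cos 20°) = (0.3420, 0.9397).
Slope in that direction = a·(0.3420) + b·(0.9397) = 0.33598.
Apparent dip = arctan|0.33598| = 18.6° (true dip is 37.4°, so apparent ≤ true as expected).

18.6°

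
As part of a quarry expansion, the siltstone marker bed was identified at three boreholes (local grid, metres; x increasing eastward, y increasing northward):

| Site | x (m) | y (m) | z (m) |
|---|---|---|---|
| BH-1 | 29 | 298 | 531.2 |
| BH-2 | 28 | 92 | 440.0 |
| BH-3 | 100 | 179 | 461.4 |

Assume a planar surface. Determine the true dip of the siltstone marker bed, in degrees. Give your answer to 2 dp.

Two edge vectors: BH-1→BH-2 = (-1, -206, -91.2), BH-1→BH-3 = (71, -119, -69.8).
Normal n = (BH-1→BH-2) × (BH-1→BH-3) = (3526, -6545, 14745).
So ∂z/∂x = −n_x/n_z = −0.23913 and ∂z/∂y = −n_y/n_z = 0.44388.
Gradient magnitude |∇z| = √(a² + b²) = √(0.05718 + 0.19703) = 0.50420.
True dip = arctan(0.50420) = 26.76°, dipping toward SSE (azimuth ≈ 152°).

26.76°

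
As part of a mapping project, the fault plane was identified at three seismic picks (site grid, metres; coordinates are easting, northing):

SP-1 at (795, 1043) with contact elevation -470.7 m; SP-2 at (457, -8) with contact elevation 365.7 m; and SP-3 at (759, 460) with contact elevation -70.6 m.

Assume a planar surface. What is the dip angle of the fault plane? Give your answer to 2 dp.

38.07°

Two edge vectors: SP-1→SP-2 = (-338, -1051, 836.4), SP-1→SP-3 = (-36, -583, 400.1).
Normal n = (SP-1→SP-2) × (SP-1→SP-3) = (67116.1, 105123.4, 159218).
So ∂z/∂easting = −n_x/n_z = −0.42154 and ∂z/∂northing = −n_y/n_z = −0.66025.
Gradient magnitude |∇z| = √(a² + b²) = √(0.17769 + 0.43593) = 0.78334.
True dip = arctan(0.78334) = 38.07°, dipping toward NNE (azimuth ≈ 033°).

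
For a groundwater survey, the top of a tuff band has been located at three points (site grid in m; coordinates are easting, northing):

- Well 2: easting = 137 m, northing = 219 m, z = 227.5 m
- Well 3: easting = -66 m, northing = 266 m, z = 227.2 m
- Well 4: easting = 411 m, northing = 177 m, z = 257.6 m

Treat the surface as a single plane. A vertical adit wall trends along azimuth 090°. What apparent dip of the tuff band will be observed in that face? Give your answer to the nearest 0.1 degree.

17.9°

Two edge vectors: Well 2→Well 3 = (-203, 47, -0.3), Well 2→Well 4 = (274, -42, 30.1).
Normal n = (Well 2→Well 3) × (Well 2→Well 4) = (1402.1, 6028.1, -4352).
So ∂z/∂easting = −n_x/n_z = 0.32217 and ∂z/∂northing = −n_y/n_z = 1.38513.
Unit vector along 090° is (sin 90°, cos 90°) = (1.0000, 0.0000).
Slope in that direction = a·(1.0000) + b·(0.0000) = 0.32217.
Apparent dip = arctan|0.32217| = 17.9° (true dip is 54.9°, so apparent ≤ true as expected).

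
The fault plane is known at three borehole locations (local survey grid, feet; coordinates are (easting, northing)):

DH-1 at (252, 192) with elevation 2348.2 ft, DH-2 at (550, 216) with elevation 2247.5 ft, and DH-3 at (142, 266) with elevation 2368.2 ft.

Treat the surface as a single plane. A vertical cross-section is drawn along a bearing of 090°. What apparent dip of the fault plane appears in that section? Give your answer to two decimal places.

17.81°

Two edge vectors: DH-1→DH-2 = (298, 24, -100.7), DH-1→DH-3 = (-110, 74, 20).
Normal n = (DH-1→DH-2) × (DH-1→DH-3) = (7931.8, 5117, 24692).
So ∂z/∂E = −n_x/n_z = −0.32123 and ∂z/∂N = −n_y/n_z = −0.20723.
Unit vector along 090° is (sin 90°, cos 90°) = (1.0000, 0.0000).
Slope in that direction = a·(1.0000) + b·(0.0000) = −0.32123.
Apparent dip = arctan|0.32123| = 17.81° (true dip is 20.9°, so apparent ≤ true as expected).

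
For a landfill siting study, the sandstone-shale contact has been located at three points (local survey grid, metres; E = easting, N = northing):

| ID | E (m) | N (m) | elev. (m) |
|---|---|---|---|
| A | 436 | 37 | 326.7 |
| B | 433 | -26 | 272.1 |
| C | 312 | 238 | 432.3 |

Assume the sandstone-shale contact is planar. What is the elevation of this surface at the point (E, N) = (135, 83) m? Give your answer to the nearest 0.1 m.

Let the plane be z = a·E + b·N + c.
B−A: −3a − 63b = −54.6;  C−A: −124a + 201b = 105.6.
Solving gives a = 0.51358, b = 0.84221.
Then c = 326.7 − a·436 − b·37 = 71.62.
At (135, 83): z = 69.3 + 69.9 + 71.62 = 210.9 m.

210.9 m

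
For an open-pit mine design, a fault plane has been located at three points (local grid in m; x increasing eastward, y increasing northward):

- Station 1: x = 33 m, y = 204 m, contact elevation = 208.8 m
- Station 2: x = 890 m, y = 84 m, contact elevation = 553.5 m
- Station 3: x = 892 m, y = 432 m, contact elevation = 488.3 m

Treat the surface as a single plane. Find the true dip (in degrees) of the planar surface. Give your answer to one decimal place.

22.8°

Two edge vectors: Station 1→Station 2 = (857, -120, 344.7), Station 1→Station 3 = (859, 228, 279.5).
Normal n = (Station 1→Station 2) × (Station 1→Station 3) = (-112131.6, 56565.8, 298476).
So ∂z/∂x = −n_x/n_z = 0.37568 and ∂z/∂y = −n_y/n_z = −0.18952.
Gradient magnitude |∇z| = √(a² + b²) = √(0.14114 + 0.03592) = 0.42078.
True dip = arctan(0.42078) = 22.8°, dipping toward WNW (azimuth ≈ 297°).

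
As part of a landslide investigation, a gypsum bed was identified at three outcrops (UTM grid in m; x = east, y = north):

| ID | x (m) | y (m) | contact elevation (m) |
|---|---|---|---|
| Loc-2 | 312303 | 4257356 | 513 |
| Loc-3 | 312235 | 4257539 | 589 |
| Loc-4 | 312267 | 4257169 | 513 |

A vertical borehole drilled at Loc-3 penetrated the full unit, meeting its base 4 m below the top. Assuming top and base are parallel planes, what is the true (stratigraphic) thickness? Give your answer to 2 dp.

Two edge vectors: Loc-2→Loc-3 = (-68, 183, 76), Loc-2→Loc-4 = (-36, -187, 0).
Normal n = (Loc-2→Loc-3) × (Loc-2→Loc-4) = (14212, -2736, 19304).
So ∂z/∂x = −n_x/n_z = −0.73622 and ∂z/∂y = −n_y/n_z = 0.14173.
|∇z| = √(a²+b²) = 0.74974, so dip δ = arctan(0.74974) = 36.86°.
True thickness = vertical thickness × cos δ = 4 × cos 36.86° = 3.20 m.

3.20 m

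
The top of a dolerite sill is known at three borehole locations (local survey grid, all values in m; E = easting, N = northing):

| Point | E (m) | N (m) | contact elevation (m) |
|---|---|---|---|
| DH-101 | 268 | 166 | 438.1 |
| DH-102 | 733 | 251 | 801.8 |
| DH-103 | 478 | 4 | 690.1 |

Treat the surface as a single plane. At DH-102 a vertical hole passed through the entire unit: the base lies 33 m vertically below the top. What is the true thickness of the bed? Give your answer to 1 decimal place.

Let the plane be z = a·E + b·N + c.
DH-102−DH-101: 465a + 85b = 363.7;  DH-103−DH-101: 210a − 162b = 252.
Solving gives a = 0.86220, b = −0.43789.
|∇z| = √(a²+b²) = 0.96702, so dip δ = arctan(0.96702) = 44.04°.
True thickness = vertical thickness × cos δ = 33 × cos 44.04° = 23.7 m.

23.7 m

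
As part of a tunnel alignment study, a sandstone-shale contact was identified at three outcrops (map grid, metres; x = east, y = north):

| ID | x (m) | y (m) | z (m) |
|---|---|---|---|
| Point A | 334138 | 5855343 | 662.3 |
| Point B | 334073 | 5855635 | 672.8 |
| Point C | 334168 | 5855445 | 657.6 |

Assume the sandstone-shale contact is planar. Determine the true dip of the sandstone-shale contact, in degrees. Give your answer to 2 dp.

Two edge vectors: Point A→Point B = (-65, 292, 10.5), Point A→Point C = (30, 102, -4.7).
Normal n = (Point A→Point B) × (Point A→Point C) = (-2443.4, 9.5, -15390).
So ∂z/∂x = −n_x/n_z = −0.15877 and ∂z/∂y = −n_y/n_z = 0.00062.
Gradient magnitude |∇z| = √(a² + b²) = √(0.02521 + 0.00000) = 0.15877.
True dip = arctan(0.15877) = 9.02°, dipping toward E (azimuth ≈ 090°).

9.02°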